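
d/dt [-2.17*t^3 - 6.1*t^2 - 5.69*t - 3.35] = -6.51*t^2 - 12.2*t - 5.69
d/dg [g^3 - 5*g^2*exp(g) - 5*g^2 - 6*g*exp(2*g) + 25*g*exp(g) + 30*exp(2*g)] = -5*g^2*exp(g) + 3*g^2 - 12*g*exp(2*g) + 15*g*exp(g) - 10*g + 54*exp(2*g) + 25*exp(g)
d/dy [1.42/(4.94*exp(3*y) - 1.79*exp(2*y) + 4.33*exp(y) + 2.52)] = (-21.0444*exp(2*y) + 5.0836*exp(y) - 6.1486)*exp(y)/(4.94*exp(3*y) - 1.79*exp(2*y) + 4.33*exp(y) + 2.52)^2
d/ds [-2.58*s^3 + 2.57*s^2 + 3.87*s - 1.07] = -7.74*s^2 + 5.14*s + 3.87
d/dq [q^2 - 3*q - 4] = 2*q - 3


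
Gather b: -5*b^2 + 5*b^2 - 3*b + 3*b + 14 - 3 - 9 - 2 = 0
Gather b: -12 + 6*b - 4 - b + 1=5*b - 15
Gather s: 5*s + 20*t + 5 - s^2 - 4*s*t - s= -s^2 + s*(4 - 4*t) + 20*t + 5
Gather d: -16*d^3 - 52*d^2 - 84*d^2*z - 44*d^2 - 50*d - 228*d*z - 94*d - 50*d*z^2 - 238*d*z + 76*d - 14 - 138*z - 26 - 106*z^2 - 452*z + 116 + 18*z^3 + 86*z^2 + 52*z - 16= -16*d^3 + d^2*(-84*z - 96) + d*(-50*z^2 - 466*z - 68) + 18*z^3 - 20*z^2 - 538*z + 60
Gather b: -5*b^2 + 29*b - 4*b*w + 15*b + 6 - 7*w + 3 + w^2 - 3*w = -5*b^2 + b*(44 - 4*w) + w^2 - 10*w + 9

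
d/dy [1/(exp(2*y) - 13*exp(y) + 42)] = (13 - 2*exp(y))*exp(y)/(exp(2*y) - 13*exp(y) + 42)^2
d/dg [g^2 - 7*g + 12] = 2*g - 7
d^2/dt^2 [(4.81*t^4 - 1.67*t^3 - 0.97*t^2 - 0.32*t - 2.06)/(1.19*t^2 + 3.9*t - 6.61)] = (13.622882*t^6 + 133.93926*t^5 + 211.950726*t^4 - 2052.92811*t^3 + 2716.931058*t^2 - 510.26013*t - 196.333942)/(1.685159*t^6 + 16.56837*t^5 + 26.218437*t^4 - 124.74306*t^3 - 145.633503*t^2 + 511.19757*t - 288.804781)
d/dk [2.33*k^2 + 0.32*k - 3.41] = 4.66*k + 0.32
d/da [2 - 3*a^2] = -6*a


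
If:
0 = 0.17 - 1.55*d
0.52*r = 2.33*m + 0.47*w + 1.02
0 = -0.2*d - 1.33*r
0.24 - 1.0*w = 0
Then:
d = 0.11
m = -0.49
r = -0.02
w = 0.24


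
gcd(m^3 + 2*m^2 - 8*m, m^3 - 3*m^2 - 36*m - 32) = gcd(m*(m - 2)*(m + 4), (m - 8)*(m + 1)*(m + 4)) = m + 4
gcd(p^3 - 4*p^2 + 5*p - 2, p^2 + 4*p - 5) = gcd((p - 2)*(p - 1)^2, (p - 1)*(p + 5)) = p - 1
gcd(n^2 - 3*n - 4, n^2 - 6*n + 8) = n - 4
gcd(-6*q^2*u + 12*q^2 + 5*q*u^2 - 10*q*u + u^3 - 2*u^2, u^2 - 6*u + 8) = u - 2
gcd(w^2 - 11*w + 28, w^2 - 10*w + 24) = w - 4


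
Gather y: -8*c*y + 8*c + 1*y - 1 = 8*c + y*(1 - 8*c) - 1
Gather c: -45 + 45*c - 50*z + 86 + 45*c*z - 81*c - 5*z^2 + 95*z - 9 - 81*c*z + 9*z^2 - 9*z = c*(-36*z - 36) + 4*z^2 + 36*z + 32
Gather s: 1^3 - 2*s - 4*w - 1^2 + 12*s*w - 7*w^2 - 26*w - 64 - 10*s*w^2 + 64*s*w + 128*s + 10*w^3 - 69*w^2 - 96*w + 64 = s*(-10*w^2 + 76*w + 126) + 10*w^3 - 76*w^2 - 126*w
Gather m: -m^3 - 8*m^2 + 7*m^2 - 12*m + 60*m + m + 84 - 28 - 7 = -m^3 - m^2 + 49*m + 49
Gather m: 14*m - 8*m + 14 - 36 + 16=6*m - 6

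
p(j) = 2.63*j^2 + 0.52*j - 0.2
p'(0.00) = 0.52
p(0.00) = -0.20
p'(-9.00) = -46.82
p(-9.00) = 208.15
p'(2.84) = 15.46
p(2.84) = 22.49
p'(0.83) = 4.89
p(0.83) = 2.04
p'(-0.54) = -2.32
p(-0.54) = 0.29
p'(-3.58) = -18.31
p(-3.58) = 31.65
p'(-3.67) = -18.78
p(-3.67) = 33.31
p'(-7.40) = -38.40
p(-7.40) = 139.97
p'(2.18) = 11.99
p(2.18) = 13.43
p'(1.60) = 8.94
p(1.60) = 7.36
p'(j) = 5.26*j + 0.52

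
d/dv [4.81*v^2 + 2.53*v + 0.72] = 9.62*v + 2.53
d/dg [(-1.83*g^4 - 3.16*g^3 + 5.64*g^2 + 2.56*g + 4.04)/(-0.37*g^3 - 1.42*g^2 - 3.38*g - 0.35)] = (0.6771*g^6 + 5.1972*g^5 + 25.1302*g^4 + 25.818*g^3 - 7.6256*g^2 + 7.5256*g + 12.7592)/(0.1369*g^6 + 1.0508*g^5 + 4.5176*g^4 + 9.8582*g^3 + 12.4184*g^2 + 2.366*g + 0.1225)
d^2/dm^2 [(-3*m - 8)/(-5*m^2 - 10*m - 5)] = 6*(m + 6)/(5*(m^4 + 4*m^3 + 6*m^2 + 4*m + 1))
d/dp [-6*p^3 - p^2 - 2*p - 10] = -18*p^2 - 2*p - 2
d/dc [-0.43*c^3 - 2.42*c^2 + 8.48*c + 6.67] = -1.29*c^2 - 4.84*c + 8.48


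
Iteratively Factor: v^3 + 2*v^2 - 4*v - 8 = (v - 2)*(v^2 + 4*v + 4) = (v - 2)*(v + 2)*(v + 2)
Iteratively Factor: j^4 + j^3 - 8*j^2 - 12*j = (j - 3)*(j^3 + 4*j^2 + 4*j) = j*(j - 3)*(j^2 + 4*j + 4) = j*(j - 3)*(j + 2)*(j + 2)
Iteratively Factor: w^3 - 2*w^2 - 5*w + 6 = (w + 2)*(w^2 - 4*w + 3) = (w - 3)*(w + 2)*(w - 1)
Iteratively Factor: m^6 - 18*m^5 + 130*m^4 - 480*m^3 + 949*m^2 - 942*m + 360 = (m - 2)*(m^5 - 16*m^4 + 98*m^3 - 284*m^2 + 381*m - 180) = (m - 4)*(m - 2)*(m^4 - 12*m^3 + 50*m^2 - 84*m + 45) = (m - 4)*(m - 2)*(m - 1)*(m^3 - 11*m^2 + 39*m - 45) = (m - 5)*(m - 4)*(m - 2)*(m - 1)*(m^2 - 6*m + 9) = (m - 5)*(m - 4)*(m - 3)*(m - 2)*(m - 1)*(m - 3)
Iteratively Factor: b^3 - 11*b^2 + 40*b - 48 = (b - 3)*(b^2 - 8*b + 16) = (b - 4)*(b - 3)*(b - 4)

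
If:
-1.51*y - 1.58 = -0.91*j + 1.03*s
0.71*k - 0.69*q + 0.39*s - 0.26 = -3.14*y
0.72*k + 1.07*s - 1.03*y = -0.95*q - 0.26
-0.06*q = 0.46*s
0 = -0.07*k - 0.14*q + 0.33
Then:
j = 3.57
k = -2.26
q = 3.49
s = -0.45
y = 1.42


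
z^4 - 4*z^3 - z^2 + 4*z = z*(z - 4)*(z - 1)*(z + 1)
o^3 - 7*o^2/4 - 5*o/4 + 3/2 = (o - 2)*(o - 3/4)*(o + 1)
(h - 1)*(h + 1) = h^2 - 1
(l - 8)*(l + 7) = l^2 - l - 56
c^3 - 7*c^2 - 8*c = c*(c - 8)*(c + 1)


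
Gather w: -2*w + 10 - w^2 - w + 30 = -w^2 - 3*w + 40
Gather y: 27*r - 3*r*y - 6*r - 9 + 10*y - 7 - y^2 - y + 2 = 21*r - y^2 + y*(9 - 3*r) - 14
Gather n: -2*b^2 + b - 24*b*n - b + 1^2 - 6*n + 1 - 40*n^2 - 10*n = -2*b^2 - 40*n^2 + n*(-24*b - 16) + 2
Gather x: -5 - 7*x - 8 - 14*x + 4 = -21*x - 9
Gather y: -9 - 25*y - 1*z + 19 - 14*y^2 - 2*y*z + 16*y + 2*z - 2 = -14*y^2 + y*(-2*z - 9) + z + 8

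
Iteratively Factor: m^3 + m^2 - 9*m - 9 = (m - 3)*(m^2 + 4*m + 3) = (m - 3)*(m + 3)*(m + 1)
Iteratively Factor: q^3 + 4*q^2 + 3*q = (q + 3)*(q^2 + q) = q*(q + 3)*(q + 1)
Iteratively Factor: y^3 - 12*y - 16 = (y + 2)*(y^2 - 2*y - 8) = (y + 2)^2*(y - 4)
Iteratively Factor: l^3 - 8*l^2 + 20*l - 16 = (l - 4)*(l^2 - 4*l + 4) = (l - 4)*(l - 2)*(l - 2)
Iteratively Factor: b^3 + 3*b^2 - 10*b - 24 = (b - 3)*(b^2 + 6*b + 8) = (b - 3)*(b + 4)*(b + 2)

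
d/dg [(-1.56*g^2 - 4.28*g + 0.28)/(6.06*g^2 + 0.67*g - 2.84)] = (24.8916*g^2 + 5.4672*g + 11.9676)/(36.7236*g^4 + 8.1204*g^3 - 33.9719*g^2 - 3.8056*g + 8.0656)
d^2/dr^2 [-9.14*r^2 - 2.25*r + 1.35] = -18.2800000000000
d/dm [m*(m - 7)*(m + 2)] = 3*m^2 - 10*m - 14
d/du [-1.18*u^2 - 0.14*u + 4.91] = -2.36*u - 0.14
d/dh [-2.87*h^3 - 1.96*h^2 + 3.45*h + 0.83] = -8.61*h^2 - 3.92*h + 3.45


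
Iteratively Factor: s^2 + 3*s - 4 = (s - 1)*(s + 4)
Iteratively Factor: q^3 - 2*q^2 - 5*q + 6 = (q - 3)*(q^2 + q - 2) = (q - 3)*(q - 1)*(q + 2)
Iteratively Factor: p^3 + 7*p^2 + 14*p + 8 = (p + 2)*(p^2 + 5*p + 4) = (p + 1)*(p + 2)*(p + 4)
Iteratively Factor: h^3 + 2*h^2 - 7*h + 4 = (h - 1)*(h^2 + 3*h - 4) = (h - 1)^2*(h + 4)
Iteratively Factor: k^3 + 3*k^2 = (k)*(k^2 + 3*k) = k^2*(k + 3)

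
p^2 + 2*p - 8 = (p - 2)*(p + 4)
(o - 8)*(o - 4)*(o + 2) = o^3 - 10*o^2 + 8*o + 64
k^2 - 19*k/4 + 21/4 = (k - 3)*(k - 7/4)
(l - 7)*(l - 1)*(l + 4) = l^3 - 4*l^2 - 25*l + 28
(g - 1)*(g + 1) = g^2 - 1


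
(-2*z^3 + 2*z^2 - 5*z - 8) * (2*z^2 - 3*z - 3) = -4*z^5 + 10*z^4 - 10*z^3 - 7*z^2 + 39*z + 24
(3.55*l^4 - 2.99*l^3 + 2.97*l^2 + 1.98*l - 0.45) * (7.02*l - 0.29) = 24.921*l^5 - 22.0193*l^4 + 21.7165*l^3 + 13.0383*l^2 - 3.7332*l + 0.1305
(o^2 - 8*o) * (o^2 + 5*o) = o^4 - 3*o^3 - 40*o^2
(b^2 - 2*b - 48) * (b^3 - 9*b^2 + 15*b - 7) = b^5 - 11*b^4 - 15*b^3 + 395*b^2 - 706*b + 336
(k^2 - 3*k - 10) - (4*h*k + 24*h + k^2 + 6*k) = -4*h*k - 24*h - 9*k - 10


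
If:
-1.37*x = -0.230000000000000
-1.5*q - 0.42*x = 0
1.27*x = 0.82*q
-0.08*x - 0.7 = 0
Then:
No Solution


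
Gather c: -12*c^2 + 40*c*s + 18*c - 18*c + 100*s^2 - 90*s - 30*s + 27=-12*c^2 + 40*c*s + 100*s^2 - 120*s + 27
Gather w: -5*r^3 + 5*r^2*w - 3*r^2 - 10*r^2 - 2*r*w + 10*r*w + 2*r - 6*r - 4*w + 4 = -5*r^3 - 13*r^2 - 4*r + w*(5*r^2 + 8*r - 4) + 4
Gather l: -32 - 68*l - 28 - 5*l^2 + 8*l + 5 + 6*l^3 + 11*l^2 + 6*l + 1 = 6*l^3 + 6*l^2 - 54*l - 54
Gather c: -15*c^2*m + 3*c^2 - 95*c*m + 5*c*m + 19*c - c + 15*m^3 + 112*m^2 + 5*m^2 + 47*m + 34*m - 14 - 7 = c^2*(3 - 15*m) + c*(18 - 90*m) + 15*m^3 + 117*m^2 + 81*m - 21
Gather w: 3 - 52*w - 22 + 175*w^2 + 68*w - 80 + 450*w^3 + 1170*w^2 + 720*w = 450*w^3 + 1345*w^2 + 736*w - 99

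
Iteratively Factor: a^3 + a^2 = (a + 1)*(a^2) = a*(a + 1)*(a)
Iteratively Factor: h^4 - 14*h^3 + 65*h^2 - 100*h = (h)*(h^3 - 14*h^2 + 65*h - 100) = h*(h - 5)*(h^2 - 9*h + 20) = h*(h - 5)*(h - 4)*(h - 5)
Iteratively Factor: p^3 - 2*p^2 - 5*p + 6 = (p + 2)*(p^2 - 4*p + 3) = (p - 1)*(p + 2)*(p - 3)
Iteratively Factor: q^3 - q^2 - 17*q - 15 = (q + 1)*(q^2 - 2*q - 15) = (q + 1)*(q + 3)*(q - 5)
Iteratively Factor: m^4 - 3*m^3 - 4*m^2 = (m - 4)*(m^3 + m^2) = m*(m - 4)*(m^2 + m) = m^2*(m - 4)*(m + 1)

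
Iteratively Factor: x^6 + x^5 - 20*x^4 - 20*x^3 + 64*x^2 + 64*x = (x)*(x^5 + x^4 - 20*x^3 - 20*x^2 + 64*x + 64) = x*(x + 2)*(x^4 - x^3 - 18*x^2 + 16*x + 32) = x*(x - 4)*(x + 2)*(x^3 + 3*x^2 - 6*x - 8) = x*(x - 4)*(x + 1)*(x + 2)*(x^2 + 2*x - 8) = x*(x - 4)*(x + 1)*(x + 2)*(x + 4)*(x - 2)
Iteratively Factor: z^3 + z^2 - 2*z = (z - 1)*(z^2 + 2*z) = (z - 1)*(z + 2)*(z)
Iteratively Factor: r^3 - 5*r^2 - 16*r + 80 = (r + 4)*(r^2 - 9*r + 20) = (r - 5)*(r + 4)*(r - 4)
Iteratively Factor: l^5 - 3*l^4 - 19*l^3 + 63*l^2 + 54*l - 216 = (l - 3)*(l^4 - 19*l^2 + 6*l + 72) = (l - 3)*(l + 4)*(l^3 - 4*l^2 - 3*l + 18) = (l - 3)^2*(l + 4)*(l^2 - l - 6) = (l - 3)^2*(l + 2)*(l + 4)*(l - 3)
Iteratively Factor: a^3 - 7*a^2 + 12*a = (a)*(a^2 - 7*a + 12) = a*(a - 3)*(a - 4)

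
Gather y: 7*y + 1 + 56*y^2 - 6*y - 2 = 56*y^2 + y - 1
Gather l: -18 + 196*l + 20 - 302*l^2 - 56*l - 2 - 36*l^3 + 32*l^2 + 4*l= -36*l^3 - 270*l^2 + 144*l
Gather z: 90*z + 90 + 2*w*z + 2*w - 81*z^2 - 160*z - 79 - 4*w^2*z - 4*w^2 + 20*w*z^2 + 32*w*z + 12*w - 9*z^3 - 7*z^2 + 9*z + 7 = -4*w^2 + 14*w - 9*z^3 + z^2*(20*w - 88) + z*(-4*w^2 + 34*w - 61) + 18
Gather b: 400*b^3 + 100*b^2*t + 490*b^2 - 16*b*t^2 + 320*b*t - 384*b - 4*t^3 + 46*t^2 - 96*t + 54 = 400*b^3 + b^2*(100*t + 490) + b*(-16*t^2 + 320*t - 384) - 4*t^3 + 46*t^2 - 96*t + 54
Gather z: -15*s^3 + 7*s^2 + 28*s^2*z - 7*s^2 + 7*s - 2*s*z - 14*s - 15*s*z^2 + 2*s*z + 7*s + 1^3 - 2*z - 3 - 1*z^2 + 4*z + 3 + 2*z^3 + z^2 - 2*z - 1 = -15*s^3 + 28*s^2*z - 15*s*z^2 + 2*z^3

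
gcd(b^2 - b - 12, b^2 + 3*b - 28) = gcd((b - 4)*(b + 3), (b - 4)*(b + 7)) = b - 4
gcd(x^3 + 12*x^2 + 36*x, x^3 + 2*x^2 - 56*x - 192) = x + 6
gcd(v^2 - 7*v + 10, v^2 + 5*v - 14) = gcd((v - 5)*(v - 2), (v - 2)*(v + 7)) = v - 2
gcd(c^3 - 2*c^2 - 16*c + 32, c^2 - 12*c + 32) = c - 4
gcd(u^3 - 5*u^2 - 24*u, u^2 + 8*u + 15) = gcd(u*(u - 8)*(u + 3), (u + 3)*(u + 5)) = u + 3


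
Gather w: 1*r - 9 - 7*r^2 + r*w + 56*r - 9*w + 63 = -7*r^2 + 57*r + w*(r - 9) + 54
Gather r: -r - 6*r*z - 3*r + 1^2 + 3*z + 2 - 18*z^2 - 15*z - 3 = r*(-6*z - 4) - 18*z^2 - 12*z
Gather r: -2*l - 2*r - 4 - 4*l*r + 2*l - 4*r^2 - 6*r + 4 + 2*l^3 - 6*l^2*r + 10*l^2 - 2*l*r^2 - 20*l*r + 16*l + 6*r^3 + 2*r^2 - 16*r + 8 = 2*l^3 + 10*l^2 + 16*l + 6*r^3 + r^2*(-2*l - 2) + r*(-6*l^2 - 24*l - 24) + 8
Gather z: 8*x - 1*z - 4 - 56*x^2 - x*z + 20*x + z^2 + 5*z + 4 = -56*x^2 + 28*x + z^2 + z*(4 - x)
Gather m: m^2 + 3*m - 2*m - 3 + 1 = m^2 + m - 2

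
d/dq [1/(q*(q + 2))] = 2*(-q - 1)/(q^2*(q^2 + 4*q + 4))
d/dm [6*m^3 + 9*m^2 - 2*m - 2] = 18*m^2 + 18*m - 2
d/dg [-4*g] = -4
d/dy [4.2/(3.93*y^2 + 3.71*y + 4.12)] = (-33.012*y - 15.582)/(3.93*y^2 + 3.71*y + 4.12)^2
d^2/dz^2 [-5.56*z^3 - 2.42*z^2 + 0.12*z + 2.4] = -33.36*z - 4.84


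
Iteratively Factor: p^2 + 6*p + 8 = (p + 4)*(p + 2)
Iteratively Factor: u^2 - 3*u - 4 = (u + 1)*(u - 4)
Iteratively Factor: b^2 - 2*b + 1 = (b - 1)*(b - 1)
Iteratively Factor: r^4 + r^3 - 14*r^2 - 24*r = (r)*(r^3 + r^2 - 14*r - 24) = r*(r + 3)*(r^2 - 2*r - 8) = r*(r - 4)*(r + 3)*(r + 2)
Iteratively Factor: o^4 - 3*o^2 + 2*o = (o)*(o^3 - 3*o + 2) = o*(o + 2)*(o^2 - 2*o + 1) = o*(o - 1)*(o + 2)*(o - 1)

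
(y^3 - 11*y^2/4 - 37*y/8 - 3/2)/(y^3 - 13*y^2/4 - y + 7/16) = 2*(4*y^2 - 13*y - 12)/(8*y^2 - 30*y + 7)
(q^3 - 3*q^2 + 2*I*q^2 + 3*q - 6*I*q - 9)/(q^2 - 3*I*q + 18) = (q^2 - q*(3 + I) + 3*I)/(q - 6*I)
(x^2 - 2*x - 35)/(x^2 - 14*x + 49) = (x + 5)/(x - 7)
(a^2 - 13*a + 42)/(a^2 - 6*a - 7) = (a - 6)/(a + 1)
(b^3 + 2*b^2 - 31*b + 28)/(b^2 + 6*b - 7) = b - 4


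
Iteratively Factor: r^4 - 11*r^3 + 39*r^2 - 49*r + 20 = (r - 1)*(r^3 - 10*r^2 + 29*r - 20) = (r - 4)*(r - 1)*(r^2 - 6*r + 5) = (r - 4)*(r - 1)^2*(r - 5)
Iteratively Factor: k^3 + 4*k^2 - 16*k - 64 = (k + 4)*(k^2 - 16) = (k + 4)^2*(k - 4)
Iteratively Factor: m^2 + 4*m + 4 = (m + 2)*(m + 2)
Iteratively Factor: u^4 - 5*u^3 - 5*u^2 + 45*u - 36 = (u - 4)*(u^3 - u^2 - 9*u + 9) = (u - 4)*(u - 3)*(u^2 + 2*u - 3) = (u - 4)*(u - 3)*(u + 3)*(u - 1)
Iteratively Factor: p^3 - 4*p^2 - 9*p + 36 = (p - 4)*(p^2 - 9) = (p - 4)*(p + 3)*(p - 3)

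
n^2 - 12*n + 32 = (n - 8)*(n - 4)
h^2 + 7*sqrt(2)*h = h*(h + 7*sqrt(2))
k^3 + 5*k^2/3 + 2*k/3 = k*(k + 2/3)*(k + 1)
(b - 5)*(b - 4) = b^2 - 9*b + 20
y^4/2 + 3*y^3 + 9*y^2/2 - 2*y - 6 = (y/2 + 1)*(y - 1)*(y + 2)*(y + 3)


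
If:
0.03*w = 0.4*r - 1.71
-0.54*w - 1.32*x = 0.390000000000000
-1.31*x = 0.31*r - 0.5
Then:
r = 4.34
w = 0.85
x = -0.65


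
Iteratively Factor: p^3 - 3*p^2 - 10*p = (p)*(p^2 - 3*p - 10) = p*(p - 5)*(p + 2)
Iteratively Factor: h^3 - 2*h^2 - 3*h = (h + 1)*(h^2 - 3*h) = (h - 3)*(h + 1)*(h)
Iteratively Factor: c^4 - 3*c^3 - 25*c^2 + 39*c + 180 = (c - 4)*(c^3 + c^2 - 21*c - 45) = (c - 5)*(c - 4)*(c^2 + 6*c + 9) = (c - 5)*(c - 4)*(c + 3)*(c + 3)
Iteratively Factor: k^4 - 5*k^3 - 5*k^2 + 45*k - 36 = (k - 4)*(k^3 - k^2 - 9*k + 9) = (k - 4)*(k - 3)*(k^2 + 2*k - 3) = (k - 4)*(k - 3)*(k - 1)*(k + 3)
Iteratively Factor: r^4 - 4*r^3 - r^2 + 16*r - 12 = (r - 2)*(r^3 - 2*r^2 - 5*r + 6) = (r - 2)*(r + 2)*(r^2 - 4*r + 3) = (r - 3)*(r - 2)*(r + 2)*(r - 1)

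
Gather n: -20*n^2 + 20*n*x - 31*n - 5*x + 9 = -20*n^2 + n*(20*x - 31) - 5*x + 9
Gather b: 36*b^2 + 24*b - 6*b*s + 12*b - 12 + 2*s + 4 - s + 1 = 36*b^2 + b*(36 - 6*s) + s - 7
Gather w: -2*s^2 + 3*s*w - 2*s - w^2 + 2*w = -2*s^2 - 2*s - w^2 + w*(3*s + 2)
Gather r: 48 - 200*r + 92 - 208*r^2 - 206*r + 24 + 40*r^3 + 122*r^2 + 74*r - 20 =40*r^3 - 86*r^2 - 332*r + 144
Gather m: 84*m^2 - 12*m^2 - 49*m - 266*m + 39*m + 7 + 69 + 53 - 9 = 72*m^2 - 276*m + 120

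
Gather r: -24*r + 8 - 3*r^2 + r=-3*r^2 - 23*r + 8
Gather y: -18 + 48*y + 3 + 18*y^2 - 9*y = 18*y^2 + 39*y - 15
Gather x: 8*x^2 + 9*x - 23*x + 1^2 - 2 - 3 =8*x^2 - 14*x - 4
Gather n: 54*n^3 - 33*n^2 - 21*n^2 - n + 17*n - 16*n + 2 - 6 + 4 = 54*n^3 - 54*n^2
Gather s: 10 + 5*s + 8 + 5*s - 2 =10*s + 16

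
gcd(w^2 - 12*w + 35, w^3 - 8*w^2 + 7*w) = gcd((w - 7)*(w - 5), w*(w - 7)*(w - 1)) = w - 7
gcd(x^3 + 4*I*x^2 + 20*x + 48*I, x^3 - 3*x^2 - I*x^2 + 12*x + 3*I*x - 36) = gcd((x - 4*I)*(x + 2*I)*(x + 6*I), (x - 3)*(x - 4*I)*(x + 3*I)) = x - 4*I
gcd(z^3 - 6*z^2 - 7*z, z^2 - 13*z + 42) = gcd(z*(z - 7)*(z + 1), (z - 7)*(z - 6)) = z - 7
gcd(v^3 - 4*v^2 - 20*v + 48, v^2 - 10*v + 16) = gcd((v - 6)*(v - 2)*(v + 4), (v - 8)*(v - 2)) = v - 2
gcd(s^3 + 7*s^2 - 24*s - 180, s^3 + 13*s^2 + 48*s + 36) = s^2 + 12*s + 36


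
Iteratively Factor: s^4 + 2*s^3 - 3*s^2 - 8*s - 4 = (s + 1)*(s^3 + s^2 - 4*s - 4) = (s - 2)*(s + 1)*(s^2 + 3*s + 2) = (s - 2)*(s + 1)^2*(s + 2)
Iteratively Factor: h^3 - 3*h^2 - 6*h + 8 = (h + 2)*(h^2 - 5*h + 4) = (h - 1)*(h + 2)*(h - 4)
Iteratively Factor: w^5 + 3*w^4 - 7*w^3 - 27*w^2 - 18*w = (w + 1)*(w^4 + 2*w^3 - 9*w^2 - 18*w) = (w + 1)*(w + 2)*(w^3 - 9*w) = w*(w + 1)*(w + 2)*(w^2 - 9) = w*(w - 3)*(w + 1)*(w + 2)*(w + 3)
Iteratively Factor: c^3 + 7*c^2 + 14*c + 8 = (c + 1)*(c^2 + 6*c + 8) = (c + 1)*(c + 4)*(c + 2)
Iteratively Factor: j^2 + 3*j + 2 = (j + 1)*(j + 2)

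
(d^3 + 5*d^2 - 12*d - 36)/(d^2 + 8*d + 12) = d - 3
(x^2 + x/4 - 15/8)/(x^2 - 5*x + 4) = (x^2 + x/4 - 15/8)/(x^2 - 5*x + 4)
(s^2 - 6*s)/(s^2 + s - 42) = s/(s + 7)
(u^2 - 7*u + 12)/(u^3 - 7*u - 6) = (u - 4)/(u^2 + 3*u + 2)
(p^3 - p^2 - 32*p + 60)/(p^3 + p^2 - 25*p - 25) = (p^2 + 4*p - 12)/(p^2 + 6*p + 5)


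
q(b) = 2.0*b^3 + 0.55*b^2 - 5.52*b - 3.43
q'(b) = 6.0*b^2 + 1.1*b - 5.52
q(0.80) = -6.47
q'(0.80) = -0.80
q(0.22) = -4.60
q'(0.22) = -4.99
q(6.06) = 428.41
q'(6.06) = 221.49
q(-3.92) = -93.81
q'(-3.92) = 82.37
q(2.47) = 16.43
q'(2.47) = 33.80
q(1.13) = -6.08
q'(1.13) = 3.38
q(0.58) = -6.06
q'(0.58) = -2.86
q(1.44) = -4.27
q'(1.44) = 8.51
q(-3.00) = -35.92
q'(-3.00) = 45.18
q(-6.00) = -382.51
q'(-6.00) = 203.88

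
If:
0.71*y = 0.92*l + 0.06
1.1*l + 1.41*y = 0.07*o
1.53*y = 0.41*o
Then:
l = -0.04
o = 0.13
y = 0.04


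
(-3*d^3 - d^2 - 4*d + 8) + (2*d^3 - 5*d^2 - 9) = -d^3 - 6*d^2 - 4*d - 1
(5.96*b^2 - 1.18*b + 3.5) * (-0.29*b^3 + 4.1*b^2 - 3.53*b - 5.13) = -1.7284*b^5 + 24.7782*b^4 - 26.8918*b^3 - 12.0594*b^2 - 6.3016*b - 17.955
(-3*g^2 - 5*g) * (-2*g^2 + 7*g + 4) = 6*g^4 - 11*g^3 - 47*g^2 - 20*g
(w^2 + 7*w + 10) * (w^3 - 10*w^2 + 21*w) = w^5 - 3*w^4 - 39*w^3 + 47*w^2 + 210*w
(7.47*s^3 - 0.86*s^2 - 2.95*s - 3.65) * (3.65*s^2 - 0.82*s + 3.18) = 27.2655*s^5 - 9.2644*s^4 + 13.6923*s^3 - 13.6383*s^2 - 6.388*s - 11.607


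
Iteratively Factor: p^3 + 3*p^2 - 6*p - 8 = (p + 4)*(p^2 - p - 2) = (p + 1)*(p + 4)*(p - 2)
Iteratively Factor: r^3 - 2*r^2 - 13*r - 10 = (r + 2)*(r^2 - 4*r - 5) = (r - 5)*(r + 2)*(r + 1)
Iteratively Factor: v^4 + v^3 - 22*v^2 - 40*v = (v)*(v^3 + v^2 - 22*v - 40) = v*(v + 4)*(v^2 - 3*v - 10) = v*(v - 5)*(v + 4)*(v + 2)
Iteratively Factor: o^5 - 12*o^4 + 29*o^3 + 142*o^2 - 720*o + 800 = (o - 5)*(o^4 - 7*o^3 - 6*o^2 + 112*o - 160) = (o - 5)^2*(o^3 - 2*o^2 - 16*o + 32) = (o - 5)^2*(o - 2)*(o^2 - 16) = (o - 5)^2*(o - 4)*(o - 2)*(o + 4)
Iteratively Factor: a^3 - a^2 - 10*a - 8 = (a - 4)*(a^2 + 3*a + 2) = (a - 4)*(a + 1)*(a + 2)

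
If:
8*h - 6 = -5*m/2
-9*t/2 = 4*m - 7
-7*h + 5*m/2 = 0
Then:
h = 2/5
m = 28/25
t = 14/25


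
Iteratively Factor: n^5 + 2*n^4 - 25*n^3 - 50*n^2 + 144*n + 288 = (n - 4)*(n^4 + 6*n^3 - n^2 - 54*n - 72) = (n - 4)*(n + 3)*(n^3 + 3*n^2 - 10*n - 24) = (n - 4)*(n + 2)*(n + 3)*(n^2 + n - 12) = (n - 4)*(n + 2)*(n + 3)*(n + 4)*(n - 3)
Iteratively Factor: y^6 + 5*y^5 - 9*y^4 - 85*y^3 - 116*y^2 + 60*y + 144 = (y + 2)*(y^5 + 3*y^4 - 15*y^3 - 55*y^2 - 6*y + 72) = (y - 1)*(y + 2)*(y^4 + 4*y^3 - 11*y^2 - 66*y - 72) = (y - 1)*(y + 2)^2*(y^3 + 2*y^2 - 15*y - 36) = (y - 4)*(y - 1)*(y + 2)^2*(y^2 + 6*y + 9) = (y - 4)*(y - 1)*(y + 2)^2*(y + 3)*(y + 3)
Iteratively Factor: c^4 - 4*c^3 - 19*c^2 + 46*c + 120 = (c + 3)*(c^3 - 7*c^2 + 2*c + 40) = (c + 2)*(c + 3)*(c^2 - 9*c + 20) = (c - 5)*(c + 2)*(c + 3)*(c - 4)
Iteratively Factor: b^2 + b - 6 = (b + 3)*(b - 2)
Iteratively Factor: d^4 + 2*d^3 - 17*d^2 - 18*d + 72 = (d - 2)*(d^3 + 4*d^2 - 9*d - 36) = (d - 3)*(d - 2)*(d^2 + 7*d + 12) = (d - 3)*(d - 2)*(d + 4)*(d + 3)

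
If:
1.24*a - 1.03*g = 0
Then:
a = 0.830645161290323*g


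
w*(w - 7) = w^2 - 7*w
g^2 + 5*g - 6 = (g - 1)*(g + 6)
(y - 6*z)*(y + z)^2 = y^3 - 4*y^2*z - 11*y*z^2 - 6*z^3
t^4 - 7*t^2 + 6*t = t*(t - 2)*(t - 1)*(t + 3)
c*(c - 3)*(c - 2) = c^3 - 5*c^2 + 6*c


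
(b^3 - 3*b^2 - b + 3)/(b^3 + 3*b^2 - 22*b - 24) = (b^2 - 4*b + 3)/(b^2 + 2*b - 24)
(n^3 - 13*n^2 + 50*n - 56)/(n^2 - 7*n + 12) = (n^2 - 9*n + 14)/(n - 3)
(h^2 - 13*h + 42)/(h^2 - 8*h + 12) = (h - 7)/(h - 2)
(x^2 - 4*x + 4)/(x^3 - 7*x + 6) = (x - 2)/(x^2 + 2*x - 3)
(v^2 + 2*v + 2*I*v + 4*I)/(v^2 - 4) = (v + 2*I)/(v - 2)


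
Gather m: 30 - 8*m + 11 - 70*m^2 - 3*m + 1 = -70*m^2 - 11*m + 42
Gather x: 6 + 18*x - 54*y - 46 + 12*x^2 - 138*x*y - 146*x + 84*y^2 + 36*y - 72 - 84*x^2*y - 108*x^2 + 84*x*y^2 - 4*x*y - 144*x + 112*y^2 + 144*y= x^2*(-84*y - 96) + x*(84*y^2 - 142*y - 272) + 196*y^2 + 126*y - 112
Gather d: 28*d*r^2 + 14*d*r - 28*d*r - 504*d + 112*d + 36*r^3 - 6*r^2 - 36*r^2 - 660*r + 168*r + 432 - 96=d*(28*r^2 - 14*r - 392) + 36*r^3 - 42*r^2 - 492*r + 336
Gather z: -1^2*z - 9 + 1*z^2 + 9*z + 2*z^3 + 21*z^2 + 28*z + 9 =2*z^3 + 22*z^2 + 36*z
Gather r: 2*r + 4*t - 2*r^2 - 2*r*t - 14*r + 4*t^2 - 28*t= -2*r^2 + r*(-2*t - 12) + 4*t^2 - 24*t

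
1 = 1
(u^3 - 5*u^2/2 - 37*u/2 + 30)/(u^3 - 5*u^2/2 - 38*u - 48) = (2*u^2 - 13*u + 15)/(2*u^2 - 13*u - 24)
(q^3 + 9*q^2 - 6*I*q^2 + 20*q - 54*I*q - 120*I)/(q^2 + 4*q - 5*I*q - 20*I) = (q^2 + q*(5 - 6*I) - 30*I)/(q - 5*I)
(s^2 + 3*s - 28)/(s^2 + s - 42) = (s - 4)/(s - 6)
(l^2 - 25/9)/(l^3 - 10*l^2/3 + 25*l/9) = (3*l + 5)/(l*(3*l - 5))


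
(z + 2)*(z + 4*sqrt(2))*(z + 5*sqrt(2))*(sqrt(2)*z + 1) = sqrt(2)*z^4 + 2*sqrt(2)*z^3 + 19*z^3 + 38*z^2 + 49*sqrt(2)*z^2 + 40*z + 98*sqrt(2)*z + 80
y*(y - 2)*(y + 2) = y^3 - 4*y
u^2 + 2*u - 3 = (u - 1)*(u + 3)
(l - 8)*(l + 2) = l^2 - 6*l - 16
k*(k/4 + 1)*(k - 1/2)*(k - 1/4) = k^4/4 + 13*k^3/16 - 23*k^2/32 + k/8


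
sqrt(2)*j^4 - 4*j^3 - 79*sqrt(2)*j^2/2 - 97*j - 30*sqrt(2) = (j - 6*sqrt(2))*(j + sqrt(2))*(j + 5*sqrt(2)/2)*(sqrt(2)*j + 1)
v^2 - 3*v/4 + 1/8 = (v - 1/2)*(v - 1/4)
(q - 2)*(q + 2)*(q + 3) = q^3 + 3*q^2 - 4*q - 12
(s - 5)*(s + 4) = s^2 - s - 20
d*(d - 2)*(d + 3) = d^3 + d^2 - 6*d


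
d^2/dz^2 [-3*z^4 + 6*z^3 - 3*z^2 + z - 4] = -36*z^2 + 36*z - 6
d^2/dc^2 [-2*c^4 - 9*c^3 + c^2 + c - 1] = -24*c^2 - 54*c + 2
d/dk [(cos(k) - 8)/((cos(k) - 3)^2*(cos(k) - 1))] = (-25*cos(k) + cos(2*k) + 38)*sin(k)/((cos(k) - 3)^3*(cos(k) - 1)^2)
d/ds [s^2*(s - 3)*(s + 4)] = s*(4*s^2 + 3*s - 24)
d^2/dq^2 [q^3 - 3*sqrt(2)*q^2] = 6*q - 6*sqrt(2)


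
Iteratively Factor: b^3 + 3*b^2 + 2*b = (b + 1)*(b^2 + 2*b) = b*(b + 1)*(b + 2)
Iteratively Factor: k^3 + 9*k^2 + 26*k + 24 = (k + 4)*(k^2 + 5*k + 6) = (k + 3)*(k + 4)*(k + 2)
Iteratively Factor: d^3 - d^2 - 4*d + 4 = (d + 2)*(d^2 - 3*d + 2) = (d - 1)*(d + 2)*(d - 2)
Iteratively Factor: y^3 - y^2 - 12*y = (y - 4)*(y^2 + 3*y) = (y - 4)*(y + 3)*(y)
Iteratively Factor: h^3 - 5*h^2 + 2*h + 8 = (h + 1)*(h^2 - 6*h + 8) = (h - 2)*(h + 1)*(h - 4)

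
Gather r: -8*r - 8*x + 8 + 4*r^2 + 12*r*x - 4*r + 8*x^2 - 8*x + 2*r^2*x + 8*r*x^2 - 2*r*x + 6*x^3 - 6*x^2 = r^2*(2*x + 4) + r*(8*x^2 + 10*x - 12) + 6*x^3 + 2*x^2 - 16*x + 8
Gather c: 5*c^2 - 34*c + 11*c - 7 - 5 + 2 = 5*c^2 - 23*c - 10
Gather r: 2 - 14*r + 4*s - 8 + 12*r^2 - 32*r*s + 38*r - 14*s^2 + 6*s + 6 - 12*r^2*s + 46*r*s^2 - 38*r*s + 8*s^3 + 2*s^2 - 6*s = r^2*(12 - 12*s) + r*(46*s^2 - 70*s + 24) + 8*s^3 - 12*s^2 + 4*s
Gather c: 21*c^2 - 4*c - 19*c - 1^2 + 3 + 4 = 21*c^2 - 23*c + 6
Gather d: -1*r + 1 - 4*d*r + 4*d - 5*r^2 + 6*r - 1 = d*(4 - 4*r) - 5*r^2 + 5*r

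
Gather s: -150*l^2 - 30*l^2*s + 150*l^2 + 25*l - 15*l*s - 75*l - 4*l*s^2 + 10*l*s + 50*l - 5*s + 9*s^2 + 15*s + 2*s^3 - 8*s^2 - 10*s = 2*s^3 + s^2*(1 - 4*l) + s*(-30*l^2 - 5*l)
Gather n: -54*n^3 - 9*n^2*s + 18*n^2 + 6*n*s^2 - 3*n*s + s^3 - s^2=-54*n^3 + n^2*(18 - 9*s) + n*(6*s^2 - 3*s) + s^3 - s^2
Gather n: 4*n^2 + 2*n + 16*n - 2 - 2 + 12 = 4*n^2 + 18*n + 8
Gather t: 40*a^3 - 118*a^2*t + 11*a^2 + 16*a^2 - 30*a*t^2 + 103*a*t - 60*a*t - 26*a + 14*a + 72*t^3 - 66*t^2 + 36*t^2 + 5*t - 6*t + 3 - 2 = 40*a^3 + 27*a^2 - 12*a + 72*t^3 + t^2*(-30*a - 30) + t*(-118*a^2 + 43*a - 1) + 1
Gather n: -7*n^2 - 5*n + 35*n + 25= -7*n^2 + 30*n + 25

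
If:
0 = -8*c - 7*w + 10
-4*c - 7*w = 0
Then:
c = 5/2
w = -10/7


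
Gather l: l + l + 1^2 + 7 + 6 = 2*l + 14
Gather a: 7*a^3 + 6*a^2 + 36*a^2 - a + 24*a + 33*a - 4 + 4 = 7*a^3 + 42*a^2 + 56*a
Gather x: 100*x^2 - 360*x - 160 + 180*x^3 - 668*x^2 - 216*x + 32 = 180*x^3 - 568*x^2 - 576*x - 128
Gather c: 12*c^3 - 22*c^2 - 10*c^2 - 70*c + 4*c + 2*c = 12*c^3 - 32*c^2 - 64*c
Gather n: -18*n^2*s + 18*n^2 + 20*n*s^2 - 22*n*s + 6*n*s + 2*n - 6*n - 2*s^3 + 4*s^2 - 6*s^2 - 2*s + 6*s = n^2*(18 - 18*s) + n*(20*s^2 - 16*s - 4) - 2*s^3 - 2*s^2 + 4*s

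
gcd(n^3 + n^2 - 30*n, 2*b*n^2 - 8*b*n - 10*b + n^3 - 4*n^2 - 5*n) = n - 5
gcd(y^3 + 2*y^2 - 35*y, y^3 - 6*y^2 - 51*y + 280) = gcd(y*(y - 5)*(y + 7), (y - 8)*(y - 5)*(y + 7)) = y^2 + 2*y - 35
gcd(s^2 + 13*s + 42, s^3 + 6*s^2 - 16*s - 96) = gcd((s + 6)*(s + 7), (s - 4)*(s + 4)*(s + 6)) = s + 6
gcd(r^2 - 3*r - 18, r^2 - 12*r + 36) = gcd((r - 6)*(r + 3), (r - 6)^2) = r - 6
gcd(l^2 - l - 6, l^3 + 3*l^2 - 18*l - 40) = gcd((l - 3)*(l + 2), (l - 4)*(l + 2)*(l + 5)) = l + 2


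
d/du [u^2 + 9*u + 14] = 2*u + 9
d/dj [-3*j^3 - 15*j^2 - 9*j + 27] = -9*j^2 - 30*j - 9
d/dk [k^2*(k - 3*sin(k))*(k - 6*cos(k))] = k*(k*(k - 3*sin(k))*(6*sin(k) + 1) - k*(k - 6*cos(k))*(3*cos(k) - 1) + 2*(k - 3*sin(k))*(k - 6*cos(k)))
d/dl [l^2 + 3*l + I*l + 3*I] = 2*l + 3 + I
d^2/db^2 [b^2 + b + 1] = 2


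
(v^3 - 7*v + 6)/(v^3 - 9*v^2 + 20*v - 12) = (v + 3)/(v - 6)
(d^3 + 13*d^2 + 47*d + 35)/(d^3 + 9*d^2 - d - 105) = (d + 1)/(d - 3)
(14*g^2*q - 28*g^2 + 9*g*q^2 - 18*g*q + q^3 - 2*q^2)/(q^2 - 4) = (14*g^2 + 9*g*q + q^2)/(q + 2)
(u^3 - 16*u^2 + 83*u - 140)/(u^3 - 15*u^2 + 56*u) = (u^2 - 9*u + 20)/(u*(u - 8))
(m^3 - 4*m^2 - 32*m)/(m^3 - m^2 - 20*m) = (m - 8)/(m - 5)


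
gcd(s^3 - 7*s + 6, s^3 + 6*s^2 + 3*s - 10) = s - 1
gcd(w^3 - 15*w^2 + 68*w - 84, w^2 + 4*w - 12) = w - 2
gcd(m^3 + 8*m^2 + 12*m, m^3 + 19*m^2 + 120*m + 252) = m + 6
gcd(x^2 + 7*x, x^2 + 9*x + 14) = x + 7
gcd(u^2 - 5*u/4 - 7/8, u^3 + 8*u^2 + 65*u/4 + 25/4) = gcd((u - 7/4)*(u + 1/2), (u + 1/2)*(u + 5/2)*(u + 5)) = u + 1/2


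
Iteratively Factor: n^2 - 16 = (n + 4)*(n - 4)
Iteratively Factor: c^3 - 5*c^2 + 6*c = (c - 3)*(c^2 - 2*c) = c*(c - 3)*(c - 2)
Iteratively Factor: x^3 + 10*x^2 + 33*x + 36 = (x + 4)*(x^2 + 6*x + 9) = (x + 3)*(x + 4)*(x + 3)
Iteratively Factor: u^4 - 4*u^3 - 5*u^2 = (u + 1)*(u^3 - 5*u^2) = u*(u + 1)*(u^2 - 5*u) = u*(u - 5)*(u + 1)*(u)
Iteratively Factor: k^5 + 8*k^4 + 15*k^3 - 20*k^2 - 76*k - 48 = (k + 3)*(k^4 + 5*k^3 - 20*k - 16) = (k - 2)*(k + 3)*(k^3 + 7*k^2 + 14*k + 8) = (k - 2)*(k + 2)*(k + 3)*(k^2 + 5*k + 4) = (k - 2)*(k + 2)*(k + 3)*(k + 4)*(k + 1)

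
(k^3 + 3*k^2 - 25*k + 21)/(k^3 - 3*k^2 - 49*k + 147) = (k - 1)/(k - 7)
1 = 1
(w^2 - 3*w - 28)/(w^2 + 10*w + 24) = (w - 7)/(w + 6)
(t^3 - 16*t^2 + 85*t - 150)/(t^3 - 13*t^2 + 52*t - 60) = (t - 5)/(t - 2)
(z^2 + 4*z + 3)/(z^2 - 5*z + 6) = (z^2 + 4*z + 3)/(z^2 - 5*z + 6)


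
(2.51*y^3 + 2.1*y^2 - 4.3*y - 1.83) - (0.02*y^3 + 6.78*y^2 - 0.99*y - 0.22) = 2.49*y^3 - 4.68*y^2 - 3.31*y - 1.61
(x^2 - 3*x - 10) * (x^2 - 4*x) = x^4 - 7*x^3 + 2*x^2 + 40*x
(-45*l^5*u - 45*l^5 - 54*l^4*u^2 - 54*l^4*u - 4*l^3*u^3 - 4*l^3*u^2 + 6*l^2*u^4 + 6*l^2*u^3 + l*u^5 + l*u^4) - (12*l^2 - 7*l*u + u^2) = -45*l^5*u - 45*l^5 - 54*l^4*u^2 - 54*l^4*u - 4*l^3*u^3 - 4*l^3*u^2 + 6*l^2*u^4 + 6*l^2*u^3 - 12*l^2 + l*u^5 + l*u^4 + 7*l*u - u^2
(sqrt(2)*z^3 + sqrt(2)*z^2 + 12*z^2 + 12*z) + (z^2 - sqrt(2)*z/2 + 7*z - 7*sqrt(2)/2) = sqrt(2)*z^3 + sqrt(2)*z^2 + 13*z^2 - sqrt(2)*z/2 + 19*z - 7*sqrt(2)/2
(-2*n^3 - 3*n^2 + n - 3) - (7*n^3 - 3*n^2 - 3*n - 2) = -9*n^3 + 4*n - 1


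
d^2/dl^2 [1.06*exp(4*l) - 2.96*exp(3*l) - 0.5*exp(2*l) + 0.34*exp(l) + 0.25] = (16.96*exp(3*l) - 26.64*exp(2*l) - 2.0*exp(l) + 0.34)*exp(l)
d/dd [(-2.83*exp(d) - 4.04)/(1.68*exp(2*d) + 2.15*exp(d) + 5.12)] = (4.7544*exp(2*d) + 13.5744*exp(d) - 5.8036)*exp(d)/(2.8224*exp(4*d) + 7.224*exp(3*d) + 21.8257*exp(2*d) + 22.016*exp(d) + 26.2144)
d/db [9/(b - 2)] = -9/(b - 2)^2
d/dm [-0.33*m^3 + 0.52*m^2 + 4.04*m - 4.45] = -0.99*m^2 + 1.04*m + 4.04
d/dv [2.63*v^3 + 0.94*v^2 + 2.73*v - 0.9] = 7.89*v^2 + 1.88*v + 2.73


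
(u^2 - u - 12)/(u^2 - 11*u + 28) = (u + 3)/(u - 7)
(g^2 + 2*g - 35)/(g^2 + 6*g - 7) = (g - 5)/(g - 1)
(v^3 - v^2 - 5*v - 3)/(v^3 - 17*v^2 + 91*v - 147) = (v^2 + 2*v + 1)/(v^2 - 14*v + 49)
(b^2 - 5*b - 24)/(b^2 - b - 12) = (b - 8)/(b - 4)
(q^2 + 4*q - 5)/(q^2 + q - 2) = (q + 5)/(q + 2)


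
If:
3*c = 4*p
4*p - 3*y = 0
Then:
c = y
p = 3*y/4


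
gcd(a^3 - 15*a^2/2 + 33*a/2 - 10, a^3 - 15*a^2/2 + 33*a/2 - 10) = a^3 - 15*a^2/2 + 33*a/2 - 10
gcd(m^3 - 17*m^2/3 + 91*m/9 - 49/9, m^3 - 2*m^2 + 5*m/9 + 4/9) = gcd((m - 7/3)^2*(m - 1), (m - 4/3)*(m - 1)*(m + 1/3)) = m - 1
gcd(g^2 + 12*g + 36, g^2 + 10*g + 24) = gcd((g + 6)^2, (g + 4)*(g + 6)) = g + 6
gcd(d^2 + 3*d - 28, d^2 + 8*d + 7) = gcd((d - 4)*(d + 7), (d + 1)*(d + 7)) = d + 7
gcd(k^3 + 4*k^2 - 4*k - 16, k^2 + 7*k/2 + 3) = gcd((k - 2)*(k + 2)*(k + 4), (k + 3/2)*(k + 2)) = k + 2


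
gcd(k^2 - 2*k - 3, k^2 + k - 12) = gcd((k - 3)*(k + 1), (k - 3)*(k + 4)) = k - 3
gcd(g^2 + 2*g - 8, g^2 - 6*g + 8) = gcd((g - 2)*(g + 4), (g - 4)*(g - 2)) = g - 2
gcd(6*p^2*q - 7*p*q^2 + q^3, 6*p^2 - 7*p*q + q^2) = 6*p^2 - 7*p*q + q^2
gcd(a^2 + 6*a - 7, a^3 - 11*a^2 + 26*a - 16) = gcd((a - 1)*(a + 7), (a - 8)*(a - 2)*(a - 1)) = a - 1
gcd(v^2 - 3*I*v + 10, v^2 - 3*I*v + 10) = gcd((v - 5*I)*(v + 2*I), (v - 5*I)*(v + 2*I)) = v^2 - 3*I*v + 10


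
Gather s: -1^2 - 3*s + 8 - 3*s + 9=16 - 6*s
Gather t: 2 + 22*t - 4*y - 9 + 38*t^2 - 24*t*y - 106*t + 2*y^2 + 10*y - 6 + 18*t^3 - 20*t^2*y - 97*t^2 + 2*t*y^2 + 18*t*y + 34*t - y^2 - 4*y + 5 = 18*t^3 + t^2*(-20*y - 59) + t*(2*y^2 - 6*y - 50) + y^2 + 2*y - 8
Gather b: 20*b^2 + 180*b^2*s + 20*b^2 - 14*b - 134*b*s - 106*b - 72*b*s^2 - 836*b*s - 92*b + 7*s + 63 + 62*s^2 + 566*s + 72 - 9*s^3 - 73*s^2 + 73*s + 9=b^2*(180*s + 40) + b*(-72*s^2 - 970*s - 212) - 9*s^3 - 11*s^2 + 646*s + 144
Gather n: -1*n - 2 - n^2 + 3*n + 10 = -n^2 + 2*n + 8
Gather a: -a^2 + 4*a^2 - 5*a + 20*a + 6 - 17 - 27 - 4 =3*a^2 + 15*a - 42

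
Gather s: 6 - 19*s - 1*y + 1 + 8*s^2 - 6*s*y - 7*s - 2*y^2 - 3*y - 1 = 8*s^2 + s*(-6*y - 26) - 2*y^2 - 4*y + 6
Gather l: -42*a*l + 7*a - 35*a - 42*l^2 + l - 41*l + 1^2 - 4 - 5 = -28*a - 42*l^2 + l*(-42*a - 40) - 8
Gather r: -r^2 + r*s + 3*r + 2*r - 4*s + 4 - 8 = -r^2 + r*(s + 5) - 4*s - 4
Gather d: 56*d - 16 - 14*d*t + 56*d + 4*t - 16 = d*(112 - 14*t) + 4*t - 32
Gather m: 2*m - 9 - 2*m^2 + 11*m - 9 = -2*m^2 + 13*m - 18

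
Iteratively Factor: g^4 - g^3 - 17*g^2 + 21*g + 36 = (g + 1)*(g^3 - 2*g^2 - 15*g + 36) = (g - 3)*(g + 1)*(g^2 + g - 12) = (g - 3)^2*(g + 1)*(g + 4)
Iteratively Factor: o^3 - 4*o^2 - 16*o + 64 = (o - 4)*(o^2 - 16) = (o - 4)*(o + 4)*(o - 4)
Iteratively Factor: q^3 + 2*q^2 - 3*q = (q + 3)*(q^2 - q) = (q - 1)*(q + 3)*(q)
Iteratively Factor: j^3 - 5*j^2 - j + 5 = (j - 5)*(j^2 - 1) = (j - 5)*(j + 1)*(j - 1)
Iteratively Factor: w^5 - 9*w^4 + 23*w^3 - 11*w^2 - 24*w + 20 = (w + 1)*(w^4 - 10*w^3 + 33*w^2 - 44*w + 20) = (w - 1)*(w + 1)*(w^3 - 9*w^2 + 24*w - 20) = (w - 2)*(w - 1)*(w + 1)*(w^2 - 7*w + 10) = (w - 2)^2*(w - 1)*(w + 1)*(w - 5)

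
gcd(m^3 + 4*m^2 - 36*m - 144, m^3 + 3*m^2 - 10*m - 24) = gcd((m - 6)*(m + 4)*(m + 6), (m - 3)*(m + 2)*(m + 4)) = m + 4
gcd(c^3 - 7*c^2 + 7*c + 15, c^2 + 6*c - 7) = 1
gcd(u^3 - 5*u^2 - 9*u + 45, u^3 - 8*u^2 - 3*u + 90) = u^2 - 2*u - 15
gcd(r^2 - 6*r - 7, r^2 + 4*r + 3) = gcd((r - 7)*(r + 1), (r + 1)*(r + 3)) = r + 1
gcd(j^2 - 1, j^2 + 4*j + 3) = j + 1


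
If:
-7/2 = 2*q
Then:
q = -7/4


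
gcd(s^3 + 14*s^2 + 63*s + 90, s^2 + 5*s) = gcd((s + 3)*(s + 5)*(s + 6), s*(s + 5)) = s + 5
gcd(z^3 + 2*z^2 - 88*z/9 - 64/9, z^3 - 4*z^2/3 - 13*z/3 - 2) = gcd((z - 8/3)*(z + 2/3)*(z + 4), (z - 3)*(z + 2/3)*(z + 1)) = z + 2/3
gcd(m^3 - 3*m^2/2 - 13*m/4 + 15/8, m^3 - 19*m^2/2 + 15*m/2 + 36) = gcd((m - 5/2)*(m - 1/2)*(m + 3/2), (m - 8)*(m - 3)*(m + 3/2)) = m + 3/2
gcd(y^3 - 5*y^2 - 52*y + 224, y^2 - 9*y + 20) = y - 4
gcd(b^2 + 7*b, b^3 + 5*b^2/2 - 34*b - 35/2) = b + 7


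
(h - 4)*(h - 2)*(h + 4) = h^3 - 2*h^2 - 16*h + 32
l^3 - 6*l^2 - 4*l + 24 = (l - 6)*(l - 2)*(l + 2)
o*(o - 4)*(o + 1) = o^3 - 3*o^2 - 4*o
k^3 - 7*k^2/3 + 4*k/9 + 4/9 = (k - 2)*(k - 2/3)*(k + 1/3)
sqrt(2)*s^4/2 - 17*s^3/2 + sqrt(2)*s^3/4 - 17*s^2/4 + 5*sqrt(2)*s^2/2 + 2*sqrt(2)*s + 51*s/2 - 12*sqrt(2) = (s - 3/2)*(s - 8*sqrt(2))*(s - sqrt(2)/2)*(sqrt(2)*s/2 + sqrt(2))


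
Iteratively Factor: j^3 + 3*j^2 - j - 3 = (j + 1)*(j^2 + 2*j - 3) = (j - 1)*(j + 1)*(j + 3)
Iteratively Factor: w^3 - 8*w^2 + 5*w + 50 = (w - 5)*(w^2 - 3*w - 10) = (w - 5)*(w + 2)*(w - 5)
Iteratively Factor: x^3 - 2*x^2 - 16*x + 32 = (x - 4)*(x^2 + 2*x - 8) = (x - 4)*(x - 2)*(x + 4)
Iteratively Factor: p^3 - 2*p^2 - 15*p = (p + 3)*(p^2 - 5*p) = (p - 5)*(p + 3)*(p)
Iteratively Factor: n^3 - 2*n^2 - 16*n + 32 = (n - 4)*(n^2 + 2*n - 8) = (n - 4)*(n + 4)*(n - 2)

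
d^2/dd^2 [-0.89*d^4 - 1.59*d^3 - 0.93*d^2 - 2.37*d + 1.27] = -10.68*d^2 - 9.54*d - 1.86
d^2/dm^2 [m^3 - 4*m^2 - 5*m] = 6*m - 8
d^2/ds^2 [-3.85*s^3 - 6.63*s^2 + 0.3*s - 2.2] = -23.1*s - 13.26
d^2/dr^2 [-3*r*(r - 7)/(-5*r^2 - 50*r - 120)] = 6*(-17*r^3 - 72*r^2 + 504*r + 2256)/(5*(r^6 + 30*r^5 + 372*r^4 + 2440*r^3 + 8928*r^2 + 17280*r + 13824))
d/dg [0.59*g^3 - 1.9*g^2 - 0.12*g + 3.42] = 1.77*g^2 - 3.8*g - 0.12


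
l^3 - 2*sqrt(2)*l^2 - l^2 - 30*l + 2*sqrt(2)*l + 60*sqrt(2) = (l - 6)*(l + 5)*(l - 2*sqrt(2))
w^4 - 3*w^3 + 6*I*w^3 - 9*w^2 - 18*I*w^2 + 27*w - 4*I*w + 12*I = (w - 3)*(w + I)^2*(w + 4*I)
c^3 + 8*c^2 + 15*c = c*(c + 3)*(c + 5)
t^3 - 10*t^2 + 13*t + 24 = (t - 8)*(t - 3)*(t + 1)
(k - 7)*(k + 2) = k^2 - 5*k - 14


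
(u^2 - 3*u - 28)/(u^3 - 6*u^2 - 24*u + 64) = (u - 7)/(u^2 - 10*u + 16)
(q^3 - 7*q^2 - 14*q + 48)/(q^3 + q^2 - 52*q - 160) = (q^2 + q - 6)/(q^2 + 9*q + 20)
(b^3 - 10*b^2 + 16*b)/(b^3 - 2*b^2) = (b - 8)/b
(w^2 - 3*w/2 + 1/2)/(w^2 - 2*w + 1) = (w - 1/2)/(w - 1)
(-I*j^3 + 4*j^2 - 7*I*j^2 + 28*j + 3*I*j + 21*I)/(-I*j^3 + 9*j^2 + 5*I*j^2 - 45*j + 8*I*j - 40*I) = (j^2 + j*(7 + 3*I) + 21*I)/(j^2 + j*(-5 + 8*I) - 40*I)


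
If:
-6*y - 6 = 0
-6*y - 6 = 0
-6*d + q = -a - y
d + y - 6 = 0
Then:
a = 43 - q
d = 7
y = -1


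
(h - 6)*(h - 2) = h^2 - 8*h + 12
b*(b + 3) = b^2 + 3*b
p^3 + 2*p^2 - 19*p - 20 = (p - 4)*(p + 1)*(p + 5)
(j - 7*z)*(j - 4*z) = j^2 - 11*j*z + 28*z^2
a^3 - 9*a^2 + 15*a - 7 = (a - 7)*(a - 1)^2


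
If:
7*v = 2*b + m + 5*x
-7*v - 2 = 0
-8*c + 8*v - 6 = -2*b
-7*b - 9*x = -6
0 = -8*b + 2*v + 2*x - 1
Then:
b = -15/602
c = -2509/2408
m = -3239/602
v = -2/7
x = 59/86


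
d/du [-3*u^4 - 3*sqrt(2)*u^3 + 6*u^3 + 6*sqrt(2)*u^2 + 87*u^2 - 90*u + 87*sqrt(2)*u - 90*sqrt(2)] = -12*u^3 - 9*sqrt(2)*u^2 + 18*u^2 + 12*sqrt(2)*u + 174*u - 90 + 87*sqrt(2)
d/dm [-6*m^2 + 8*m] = 8 - 12*m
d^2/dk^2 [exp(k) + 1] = exp(k)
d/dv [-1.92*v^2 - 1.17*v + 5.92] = -3.84*v - 1.17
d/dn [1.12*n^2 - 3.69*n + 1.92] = 2.24*n - 3.69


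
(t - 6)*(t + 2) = t^2 - 4*t - 12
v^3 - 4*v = v*(v - 2)*(v + 2)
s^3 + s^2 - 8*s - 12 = (s - 3)*(s + 2)^2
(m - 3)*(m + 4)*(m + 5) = m^3 + 6*m^2 - 7*m - 60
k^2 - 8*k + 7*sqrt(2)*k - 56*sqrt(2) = (k - 8)*(k + 7*sqrt(2))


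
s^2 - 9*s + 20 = (s - 5)*(s - 4)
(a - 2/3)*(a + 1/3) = a^2 - a/3 - 2/9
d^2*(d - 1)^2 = d^4 - 2*d^3 + d^2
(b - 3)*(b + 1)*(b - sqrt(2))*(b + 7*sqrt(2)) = b^4 - 2*b^3 + 6*sqrt(2)*b^3 - 17*b^2 - 12*sqrt(2)*b^2 - 18*sqrt(2)*b + 28*b + 42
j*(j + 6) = j^2 + 6*j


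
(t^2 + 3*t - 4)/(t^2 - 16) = (t - 1)/(t - 4)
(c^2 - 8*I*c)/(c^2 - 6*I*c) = (c - 8*I)/(c - 6*I)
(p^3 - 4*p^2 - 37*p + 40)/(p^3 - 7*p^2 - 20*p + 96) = (p^2 + 4*p - 5)/(p^2 + p - 12)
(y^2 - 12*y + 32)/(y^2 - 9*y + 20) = (y - 8)/(y - 5)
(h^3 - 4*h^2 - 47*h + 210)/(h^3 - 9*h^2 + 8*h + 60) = (h + 7)/(h + 2)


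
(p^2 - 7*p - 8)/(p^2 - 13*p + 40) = (p + 1)/(p - 5)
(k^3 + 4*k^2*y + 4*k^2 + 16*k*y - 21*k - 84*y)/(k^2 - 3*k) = k + 4*y + 7 + 28*y/k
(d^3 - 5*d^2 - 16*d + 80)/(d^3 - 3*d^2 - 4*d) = (d^2 - d - 20)/(d*(d + 1))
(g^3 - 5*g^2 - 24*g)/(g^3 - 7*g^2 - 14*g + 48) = g/(g - 2)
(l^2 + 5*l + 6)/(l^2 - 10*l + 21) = (l^2 + 5*l + 6)/(l^2 - 10*l + 21)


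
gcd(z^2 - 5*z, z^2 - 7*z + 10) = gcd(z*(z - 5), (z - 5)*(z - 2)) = z - 5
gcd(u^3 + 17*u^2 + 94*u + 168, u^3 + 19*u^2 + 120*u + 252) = u^2 + 13*u + 42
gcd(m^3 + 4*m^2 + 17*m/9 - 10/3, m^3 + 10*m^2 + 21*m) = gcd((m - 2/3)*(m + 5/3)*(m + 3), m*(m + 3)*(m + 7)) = m + 3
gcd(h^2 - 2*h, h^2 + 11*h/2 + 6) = 1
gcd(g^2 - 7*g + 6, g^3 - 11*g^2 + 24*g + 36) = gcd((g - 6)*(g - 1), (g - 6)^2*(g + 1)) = g - 6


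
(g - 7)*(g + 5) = g^2 - 2*g - 35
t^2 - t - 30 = (t - 6)*(t + 5)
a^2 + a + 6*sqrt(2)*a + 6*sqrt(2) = (a + 1)*(a + 6*sqrt(2))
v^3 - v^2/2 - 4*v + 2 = (v - 2)*(v - 1/2)*(v + 2)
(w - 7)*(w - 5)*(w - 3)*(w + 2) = w^4 - 13*w^3 + 41*w^2 + 37*w - 210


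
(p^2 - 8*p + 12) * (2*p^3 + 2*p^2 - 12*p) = 2*p^5 - 14*p^4 - 4*p^3 + 120*p^2 - 144*p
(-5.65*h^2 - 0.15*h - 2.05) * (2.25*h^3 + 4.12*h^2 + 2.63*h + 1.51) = -12.7125*h^5 - 23.6155*h^4 - 20.09*h^3 - 17.372*h^2 - 5.618*h - 3.0955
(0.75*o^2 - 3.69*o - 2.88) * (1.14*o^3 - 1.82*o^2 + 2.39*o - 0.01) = 0.855*o^5 - 5.5716*o^4 + 5.2251*o^3 - 3.585*o^2 - 6.8463*o + 0.0288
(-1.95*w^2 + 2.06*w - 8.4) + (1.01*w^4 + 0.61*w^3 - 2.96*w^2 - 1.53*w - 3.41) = 1.01*w^4 + 0.61*w^3 - 4.91*w^2 + 0.53*w - 11.81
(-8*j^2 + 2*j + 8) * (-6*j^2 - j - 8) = 48*j^4 - 4*j^3 + 14*j^2 - 24*j - 64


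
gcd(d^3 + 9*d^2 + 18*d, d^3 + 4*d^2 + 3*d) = d^2 + 3*d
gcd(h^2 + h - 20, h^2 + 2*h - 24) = h - 4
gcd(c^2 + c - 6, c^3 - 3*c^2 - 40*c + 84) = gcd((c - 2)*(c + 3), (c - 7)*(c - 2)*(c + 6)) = c - 2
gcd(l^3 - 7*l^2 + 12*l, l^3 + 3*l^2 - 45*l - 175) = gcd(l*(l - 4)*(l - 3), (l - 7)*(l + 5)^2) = 1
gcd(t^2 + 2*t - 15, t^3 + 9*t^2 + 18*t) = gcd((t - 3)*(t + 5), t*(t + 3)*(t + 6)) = 1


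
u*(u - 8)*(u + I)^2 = u^4 - 8*u^3 + 2*I*u^3 - u^2 - 16*I*u^2 + 8*u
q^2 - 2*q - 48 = (q - 8)*(q + 6)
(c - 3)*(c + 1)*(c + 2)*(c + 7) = c^4 + 7*c^3 - 7*c^2 - 55*c - 42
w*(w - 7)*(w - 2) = w^3 - 9*w^2 + 14*w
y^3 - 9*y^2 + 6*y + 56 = (y - 7)*(y - 4)*(y + 2)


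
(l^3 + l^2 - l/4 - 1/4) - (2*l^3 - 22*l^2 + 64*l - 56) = -l^3 + 23*l^2 - 257*l/4 + 223/4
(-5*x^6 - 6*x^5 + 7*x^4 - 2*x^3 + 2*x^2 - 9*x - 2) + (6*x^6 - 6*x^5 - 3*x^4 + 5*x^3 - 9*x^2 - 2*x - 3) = x^6 - 12*x^5 + 4*x^4 + 3*x^3 - 7*x^2 - 11*x - 5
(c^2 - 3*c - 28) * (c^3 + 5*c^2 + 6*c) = c^5 + 2*c^4 - 37*c^3 - 158*c^2 - 168*c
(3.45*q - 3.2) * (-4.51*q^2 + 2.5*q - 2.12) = -15.5595*q^3 + 23.057*q^2 - 15.314*q + 6.784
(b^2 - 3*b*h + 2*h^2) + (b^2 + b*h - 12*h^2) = 2*b^2 - 2*b*h - 10*h^2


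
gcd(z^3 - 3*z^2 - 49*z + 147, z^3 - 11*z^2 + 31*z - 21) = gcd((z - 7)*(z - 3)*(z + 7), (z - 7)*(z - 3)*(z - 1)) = z^2 - 10*z + 21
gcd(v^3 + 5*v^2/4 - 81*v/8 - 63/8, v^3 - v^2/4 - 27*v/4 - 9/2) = v^2 - 9*v/4 - 9/4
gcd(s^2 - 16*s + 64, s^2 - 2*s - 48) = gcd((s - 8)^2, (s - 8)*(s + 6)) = s - 8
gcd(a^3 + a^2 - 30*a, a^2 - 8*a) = a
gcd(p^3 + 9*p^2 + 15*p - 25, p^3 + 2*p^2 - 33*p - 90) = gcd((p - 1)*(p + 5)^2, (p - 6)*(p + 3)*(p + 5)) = p + 5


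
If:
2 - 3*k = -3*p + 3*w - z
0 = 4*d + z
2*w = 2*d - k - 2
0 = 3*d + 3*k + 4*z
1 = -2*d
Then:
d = -1/2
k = -13/6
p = -47/12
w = -5/12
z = 2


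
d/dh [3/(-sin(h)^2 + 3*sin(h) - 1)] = 3*(2*sin(h) - 3)*cos(h)/(sin(h)^2 - 3*sin(h) + 1)^2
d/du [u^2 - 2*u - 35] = 2*u - 2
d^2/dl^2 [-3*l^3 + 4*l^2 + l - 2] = 8 - 18*l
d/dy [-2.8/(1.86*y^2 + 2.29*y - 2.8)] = (10.416*y + 6.412)/(1.86*y^2 + 2.29*y - 2.8)^2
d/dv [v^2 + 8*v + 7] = 2*v + 8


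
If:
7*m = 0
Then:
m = 0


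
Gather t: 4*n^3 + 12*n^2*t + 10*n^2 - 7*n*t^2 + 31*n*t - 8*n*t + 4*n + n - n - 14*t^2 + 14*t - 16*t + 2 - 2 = 4*n^3 + 10*n^2 + 4*n + t^2*(-7*n - 14) + t*(12*n^2 + 23*n - 2)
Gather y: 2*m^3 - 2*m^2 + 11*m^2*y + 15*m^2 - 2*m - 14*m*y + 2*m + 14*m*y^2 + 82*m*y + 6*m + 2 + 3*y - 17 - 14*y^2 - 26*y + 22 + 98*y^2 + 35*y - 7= 2*m^3 + 13*m^2 + 6*m + y^2*(14*m + 84) + y*(11*m^2 + 68*m + 12)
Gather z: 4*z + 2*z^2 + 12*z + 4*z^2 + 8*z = 6*z^2 + 24*z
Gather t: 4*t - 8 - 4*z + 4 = 4*t - 4*z - 4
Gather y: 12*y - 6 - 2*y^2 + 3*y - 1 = -2*y^2 + 15*y - 7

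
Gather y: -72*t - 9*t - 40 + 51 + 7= 18 - 81*t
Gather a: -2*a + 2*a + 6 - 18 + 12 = 0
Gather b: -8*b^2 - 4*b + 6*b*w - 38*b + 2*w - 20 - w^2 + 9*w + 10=-8*b^2 + b*(6*w - 42) - w^2 + 11*w - 10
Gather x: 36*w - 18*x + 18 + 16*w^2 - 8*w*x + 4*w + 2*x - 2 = 16*w^2 + 40*w + x*(-8*w - 16) + 16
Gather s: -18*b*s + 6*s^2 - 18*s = 6*s^2 + s*(-18*b - 18)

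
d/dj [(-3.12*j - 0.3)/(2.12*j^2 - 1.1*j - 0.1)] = (6.6144*j^2 + 1.272*j - 0.018)/(4.4944*j^4 - 4.664*j^3 + 0.786*j^2 + 0.22*j + 0.01)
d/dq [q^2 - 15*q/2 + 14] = 2*q - 15/2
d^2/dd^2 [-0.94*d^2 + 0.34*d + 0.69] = -1.88000000000000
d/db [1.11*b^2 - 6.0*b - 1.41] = 2.22*b - 6.0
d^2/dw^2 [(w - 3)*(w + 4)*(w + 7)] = 6*w + 16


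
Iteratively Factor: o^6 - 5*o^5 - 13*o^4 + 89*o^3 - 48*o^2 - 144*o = (o - 3)*(o^5 - 2*o^4 - 19*o^3 + 32*o^2 + 48*o) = (o - 4)*(o - 3)*(o^4 + 2*o^3 - 11*o^2 - 12*o) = (o - 4)*(o - 3)*(o + 4)*(o^3 - 2*o^2 - 3*o) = (o - 4)*(o - 3)^2*(o + 4)*(o^2 + o) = (o - 4)*(o - 3)^2*(o + 1)*(o + 4)*(o)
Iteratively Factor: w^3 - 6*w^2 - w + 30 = (w - 3)*(w^2 - 3*w - 10) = (w - 5)*(w - 3)*(w + 2)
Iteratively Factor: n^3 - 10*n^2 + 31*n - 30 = (n - 3)*(n^2 - 7*n + 10) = (n - 3)*(n - 2)*(n - 5)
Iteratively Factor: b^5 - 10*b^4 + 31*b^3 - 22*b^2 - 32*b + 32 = (b - 1)*(b^4 - 9*b^3 + 22*b^2 - 32) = (b - 2)*(b - 1)*(b^3 - 7*b^2 + 8*b + 16) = (b - 4)*(b - 2)*(b - 1)*(b^2 - 3*b - 4) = (b - 4)*(b - 2)*(b - 1)*(b + 1)*(b - 4)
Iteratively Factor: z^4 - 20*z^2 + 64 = (z - 2)*(z^3 + 2*z^2 - 16*z - 32) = (z - 2)*(z + 4)*(z^2 - 2*z - 8) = (z - 2)*(z + 2)*(z + 4)*(z - 4)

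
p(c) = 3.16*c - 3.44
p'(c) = 3.16000000000000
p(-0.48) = -4.96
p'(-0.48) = 3.16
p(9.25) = 25.79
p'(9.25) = 3.16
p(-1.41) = -7.90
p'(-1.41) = 3.16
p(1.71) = 1.96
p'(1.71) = 3.16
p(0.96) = -0.41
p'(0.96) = 3.16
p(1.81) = 2.28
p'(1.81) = 3.16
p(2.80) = 5.41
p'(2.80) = 3.16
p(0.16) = -2.93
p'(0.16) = 3.16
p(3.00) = 6.04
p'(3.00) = 3.16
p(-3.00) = -12.92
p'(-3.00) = 3.16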